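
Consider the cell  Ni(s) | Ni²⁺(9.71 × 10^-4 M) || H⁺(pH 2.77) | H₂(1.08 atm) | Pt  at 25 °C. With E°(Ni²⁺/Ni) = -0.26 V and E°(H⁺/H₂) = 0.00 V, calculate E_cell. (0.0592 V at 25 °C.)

The hydrogen couple is the cathode, so E°_cell = 0.26 V; n = 2.
[H⁺] = 10^(−2.77) = 0.0017 M, and Q = [Ni²⁺]·P(H₂) / [H⁺]^2 = 364.
E = E° − (0.0592/2) log Q = 0.26 − (0.0592/2)(2.561) = 0.184 V.

0.18 V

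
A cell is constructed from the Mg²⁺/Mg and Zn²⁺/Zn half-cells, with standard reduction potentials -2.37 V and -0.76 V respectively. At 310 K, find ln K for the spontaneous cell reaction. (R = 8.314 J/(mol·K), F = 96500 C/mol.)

E°_cell = -0.76 − (-2.37) = 1.61 V, with n = 2 electrons transferred.
At equilibrium E = 0, so the Nernst equation gives ln K = nFE°/RT = (2)(96500)(1.61)/((8.314)(310)) = 120.56.

ln K = 120.6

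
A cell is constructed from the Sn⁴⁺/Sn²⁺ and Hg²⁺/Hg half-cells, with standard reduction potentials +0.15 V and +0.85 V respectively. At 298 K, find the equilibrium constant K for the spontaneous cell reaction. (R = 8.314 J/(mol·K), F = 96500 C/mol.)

4.8 × 10^23

E°_cell = +0.85 − (+0.15) = 0.70 V, with n = 2 electrons transferred.
At equilibrium E = 0, so the Nernst equation gives ln K = nFE°/RT = (2)(96500)(0.70)/((8.314)(298)) = 54.53.
K = e^54.53 = 4.8 × 10^23.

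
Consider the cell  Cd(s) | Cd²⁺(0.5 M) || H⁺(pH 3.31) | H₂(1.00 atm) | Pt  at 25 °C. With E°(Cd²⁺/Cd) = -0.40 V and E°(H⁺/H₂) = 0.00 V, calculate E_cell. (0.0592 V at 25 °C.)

0.21 V

The hydrogen couple is the cathode, so E°_cell = 0.40 V; n = 2.
[H⁺] = 10^(−3.31) = 4.9 × 10^-4 M, and Q = [Cd²⁺]·P(H₂) / [H⁺]^2 = 2.08 × 10^6.
E = E° − (0.0592/2) log Q = 0.40 − (0.0592/2)(6.319) = 0.213 V.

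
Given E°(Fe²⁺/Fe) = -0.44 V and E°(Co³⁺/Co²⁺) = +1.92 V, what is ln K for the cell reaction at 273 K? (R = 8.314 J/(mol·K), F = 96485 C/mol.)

E°_cell = +1.92 − (-0.44) = 2.36 V, with n = 2 electrons transferred.
At equilibrium E = 0, so the Nernst equation gives ln K = nFE°/RT = (2)(96485)(2.36)/((8.314)(273)) = 200.65.

ln K = 200.6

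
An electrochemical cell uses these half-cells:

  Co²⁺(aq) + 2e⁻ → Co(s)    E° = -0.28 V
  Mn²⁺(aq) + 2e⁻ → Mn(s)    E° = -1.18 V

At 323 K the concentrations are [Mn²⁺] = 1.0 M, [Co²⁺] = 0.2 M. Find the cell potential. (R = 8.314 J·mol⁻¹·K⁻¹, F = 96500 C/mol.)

The Co²⁺/Co couple has the higher reduction potential and acts as the cathode, so E°_cell = -0.28 − (-1.18) = 0.90 V.
Balancing electrons gives n = 2; the reaction quotient is Q = [Mn²⁺]/[Co²⁺] = 5.00.
E = E° − (RT/nF) ln Q = 0.90 − (8.314×323)/(2×96500) × (1.609) = 0.900 − 0.022 = 0.878 V.

0.878 V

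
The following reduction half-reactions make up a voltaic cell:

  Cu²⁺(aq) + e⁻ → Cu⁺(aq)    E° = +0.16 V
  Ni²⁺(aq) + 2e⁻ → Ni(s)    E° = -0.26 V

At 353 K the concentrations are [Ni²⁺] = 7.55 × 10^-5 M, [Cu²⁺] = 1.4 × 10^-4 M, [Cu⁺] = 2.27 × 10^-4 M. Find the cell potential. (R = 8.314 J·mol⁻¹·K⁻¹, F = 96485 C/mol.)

The Cu²⁺/Cu⁺ couple has the higher reduction potential and acts as the cathode, so E°_cell = +0.16 − (-0.26) = 0.42 V.
Balancing electrons gives n = 2; the reaction quotient is Q = [Ni²⁺]·[Cu⁺]^2/[Cu²⁺]^2 = 1.98 × 10^-4.
E = E° − (RT/nF) ln Q = 0.42 − (8.314×353)/(2×96485) × (-8.525) = 0.420 + 0.130 = 0.550 V.

0.550 V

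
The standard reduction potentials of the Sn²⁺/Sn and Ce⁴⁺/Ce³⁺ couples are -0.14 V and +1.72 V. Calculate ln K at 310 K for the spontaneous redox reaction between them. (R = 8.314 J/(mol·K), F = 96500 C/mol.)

ln K = 139.3

E°_cell = +1.72 − (-0.14) = 1.86 V, with n = 2 electrons transferred.
At equilibrium E = 0, so the Nernst equation gives ln K = nFE°/RT = (2)(96500)(1.86)/((8.314)(310)) = 139.28.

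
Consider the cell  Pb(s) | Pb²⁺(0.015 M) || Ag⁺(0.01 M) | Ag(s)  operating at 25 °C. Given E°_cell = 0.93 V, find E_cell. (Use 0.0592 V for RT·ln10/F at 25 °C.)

0.866 V

Balancing electrons gives n = 2; the reaction quotient is Q = [Pb²⁺]/[Ag⁺]^2 = 150.
At 25 °C, E = E° − (0.0592/n) log Q = 0.93 − (0.0592/2)(2.176) = 0.930 − 0.064 = 0.866 V.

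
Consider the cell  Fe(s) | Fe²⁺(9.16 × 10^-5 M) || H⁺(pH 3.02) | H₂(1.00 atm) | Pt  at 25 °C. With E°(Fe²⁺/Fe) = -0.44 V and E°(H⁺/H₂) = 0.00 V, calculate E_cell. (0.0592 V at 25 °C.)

The hydrogen couple is the cathode, so E°_cell = 0.44 V; n = 2.
[H⁺] = 10^(−3.02) = 9.5 × 10^-4 M, and Q = [Fe²⁺]·P(H₂) / [H⁺]^2 = 100.
E = E° − (0.0592/2) log Q = 0.44 − (0.0592/2)(2.002) = 0.381 V.

0.38 V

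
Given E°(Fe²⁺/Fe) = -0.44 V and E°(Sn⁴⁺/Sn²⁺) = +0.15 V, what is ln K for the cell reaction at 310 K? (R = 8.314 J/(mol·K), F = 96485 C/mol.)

ln K = 44.2

E°_cell = +0.15 − (-0.44) = 0.59 V, with n = 2 electrons transferred.
At equilibrium E = 0, so the Nernst equation gives ln K = nFE°/RT = (2)(96485)(0.59)/((8.314)(310)) = 44.17.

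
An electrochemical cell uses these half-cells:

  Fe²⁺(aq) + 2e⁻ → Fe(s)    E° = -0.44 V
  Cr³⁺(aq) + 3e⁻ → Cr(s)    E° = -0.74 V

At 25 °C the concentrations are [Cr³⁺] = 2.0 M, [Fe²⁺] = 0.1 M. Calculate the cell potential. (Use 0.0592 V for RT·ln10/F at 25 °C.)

The Fe²⁺/Fe couple has the higher reduction potential and acts as the cathode, so E°_cell = -0.44 − (-0.74) = 0.30 V.
Balancing electrons gives n = 6; the reaction quotient is Q = [Cr³⁺]^2/[Fe²⁺]^3 = 4000.
At 25 °C, E = E° − (0.0592/n) log Q = 0.30 − (0.0592/6)(3.602) = 0.300 − 0.036 = 0.264 V.

0.264 V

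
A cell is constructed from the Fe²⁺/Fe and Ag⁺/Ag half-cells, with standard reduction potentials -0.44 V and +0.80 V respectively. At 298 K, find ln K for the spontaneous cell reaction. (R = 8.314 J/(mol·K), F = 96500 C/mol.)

E°_cell = +0.80 − (-0.44) = 1.24 V, with n = 2 electrons transferred.
At equilibrium E = 0, so the Nernst equation gives ln K = nFE°/RT = (2)(96500)(1.24)/((8.314)(298)) = 96.59.

ln K = 96.6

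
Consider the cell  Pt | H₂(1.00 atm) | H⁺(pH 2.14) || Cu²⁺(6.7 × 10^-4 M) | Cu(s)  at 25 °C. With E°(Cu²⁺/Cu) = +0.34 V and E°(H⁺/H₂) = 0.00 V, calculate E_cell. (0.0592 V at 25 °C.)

The Cu²⁺/Cu couple is the cathode, so E°_cell = 0.34 V; n = 2.
[H⁺] = 10^(−2.14) = 0.0072 M, and Q = [H⁺]^2 / ([Cu²⁺]·P(H₂)) = 0.0783.
E = E° − (0.0592/2) log Q = 0.34 − (0.0592/2)(-1.106) = 0.373 V.

0.37 V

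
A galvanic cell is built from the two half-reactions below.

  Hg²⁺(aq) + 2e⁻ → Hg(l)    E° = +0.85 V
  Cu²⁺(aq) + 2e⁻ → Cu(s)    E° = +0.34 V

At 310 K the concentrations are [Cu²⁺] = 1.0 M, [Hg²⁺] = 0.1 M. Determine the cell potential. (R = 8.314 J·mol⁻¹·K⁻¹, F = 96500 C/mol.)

The Hg²⁺/Hg couple has the higher reduction potential and acts as the cathode, so E°_cell = +0.85 − (+0.34) = 0.51 V.
Balancing electrons gives n = 2; the reaction quotient is Q = [Cu²⁺]/[Hg²⁺] = 10.0.
E = E° − (RT/nF) ln Q = 0.51 − (8.314×310)/(2×96500) × (2.303) = 0.510 − 0.031 = 0.479 V.

0.479 V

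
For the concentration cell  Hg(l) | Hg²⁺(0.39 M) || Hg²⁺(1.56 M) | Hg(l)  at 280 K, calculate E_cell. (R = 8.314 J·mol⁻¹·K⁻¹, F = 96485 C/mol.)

0.017 V

Both half-cells are Hg²⁺/Hg, so E°_cell = 0. The concentrated side is the cathode; the cell reaction moves Hg²⁺ from high to low concentration with n = 2.
Q = [Hg²⁺]_dilute/[Hg²⁺]_conc = 0.39/1.56 = 0.250.
E = 0 − (RT/nF) ln Q = −((8.314×280)/(2×96485))(-1.386) = 0.0167 V.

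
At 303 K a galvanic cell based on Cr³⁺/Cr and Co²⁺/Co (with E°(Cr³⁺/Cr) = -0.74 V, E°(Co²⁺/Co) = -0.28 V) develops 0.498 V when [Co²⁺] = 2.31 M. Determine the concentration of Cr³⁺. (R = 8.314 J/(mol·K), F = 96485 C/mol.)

From the Nernst equation, ln Q = nF(E° − E)/RT = 6×96485×(0.46 − 0.498)/(8.314×303) = -8.733, so Q = 1.61 × 10^-4.
With Q = [Cr³⁺]^2/[Co²⁺]^3 and the known concentrations, [Cr³⁺]^2 in the numerator gives [Cr³⁺] = 0.045 M.

0.045 M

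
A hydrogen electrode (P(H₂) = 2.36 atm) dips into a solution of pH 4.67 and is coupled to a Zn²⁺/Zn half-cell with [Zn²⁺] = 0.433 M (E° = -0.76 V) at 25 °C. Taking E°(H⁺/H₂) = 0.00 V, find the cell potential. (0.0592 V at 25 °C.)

The hydrogen couple is the cathode, so E°_cell = 0.76 V; n = 2.
[H⁺] = 10^(−4.67) = 2.1 × 10^-5 M, and Q = [Zn²⁺]·P(H₂) / [H⁺]^2 = 2.24 × 10^9.
E = E° − (0.0592/2) log Q = 0.76 − (0.0592/2)(9.349) = 0.483 V.

0.48 V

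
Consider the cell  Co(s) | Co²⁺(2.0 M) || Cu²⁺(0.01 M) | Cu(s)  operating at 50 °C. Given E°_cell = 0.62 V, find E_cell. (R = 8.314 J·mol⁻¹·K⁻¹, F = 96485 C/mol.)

0.546 V

Balancing electrons gives n = 2; the reaction quotient is Q = [Co²⁺]/[Cu²⁺] = 200.
E = E° − (RT/nF) ln Q = 0.62 − (8.314×323)/(2×96485) × (5.298) = 0.620 − 0.074 = 0.546 V.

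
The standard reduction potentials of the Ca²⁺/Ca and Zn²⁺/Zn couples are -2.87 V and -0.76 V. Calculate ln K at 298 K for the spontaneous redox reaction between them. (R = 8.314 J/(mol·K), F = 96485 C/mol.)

ln K = 164.3

E°_cell = -0.76 − (-2.87) = 2.11 V, with n = 2 electrons transferred.
At equilibrium E = 0, so the Nernst equation gives ln K = nFE°/RT = (2)(96485)(2.11)/((8.314)(298)) = 164.34.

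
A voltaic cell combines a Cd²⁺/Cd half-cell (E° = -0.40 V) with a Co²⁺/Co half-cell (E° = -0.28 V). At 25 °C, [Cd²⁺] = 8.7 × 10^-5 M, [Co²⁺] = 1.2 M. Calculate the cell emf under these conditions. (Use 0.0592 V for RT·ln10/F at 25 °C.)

The Co²⁺/Co couple has the higher reduction potential and acts as the cathode, so E°_cell = -0.28 − (-0.40) = 0.12 V.
Balancing electrons gives n = 2; the reaction quotient is Q = [Cd²⁺]/[Co²⁺] = 7.25 × 10^-5.
At 25 °C, E = E° − (0.0592/n) log Q = 0.12 − (0.0592/2)(-4.140) = 0.120 + 0.123 = 0.243 V.

0.243 V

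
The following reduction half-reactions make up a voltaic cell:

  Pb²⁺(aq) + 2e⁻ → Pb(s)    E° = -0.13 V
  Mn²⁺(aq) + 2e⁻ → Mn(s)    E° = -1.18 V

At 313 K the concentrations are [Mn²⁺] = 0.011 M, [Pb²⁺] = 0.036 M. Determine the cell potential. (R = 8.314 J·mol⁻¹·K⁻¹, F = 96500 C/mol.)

1.07 V

The Pb²⁺/Pb couple has the higher reduction potential and acts as the cathode, so E°_cell = -0.13 − (-1.18) = 1.05 V.
Balancing electrons gives n = 2; the reaction quotient is Q = [Mn²⁺]/[Pb²⁺] = 0.306.
E = E° − (RT/nF) ln Q = 1.05 − (8.314×313)/(2×96500) × (-1.186) = 1.050 + 0.016 = 1.066 V.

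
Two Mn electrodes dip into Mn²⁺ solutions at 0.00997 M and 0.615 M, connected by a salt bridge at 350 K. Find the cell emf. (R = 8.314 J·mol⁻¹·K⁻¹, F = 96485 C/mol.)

0.062 V

Both half-cells are Mn²⁺/Mn, so E°_cell = 0. The concentrated side is the cathode; the cell reaction moves Mn²⁺ from high to low concentration with n = 2.
Q = [Mn²⁺]_dilute/[Mn²⁺]_conc = 0.00997/0.615 = 0.0162.
E = 0 − (RT/nF) ln Q = −((8.314×350)/(2×96485))(-4.122) = 0.0622 V.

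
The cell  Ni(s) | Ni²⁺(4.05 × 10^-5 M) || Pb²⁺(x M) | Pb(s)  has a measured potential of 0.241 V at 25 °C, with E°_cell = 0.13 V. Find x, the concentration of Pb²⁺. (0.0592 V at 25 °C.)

0.23 M

From the Nernst equation, log Q = n(E° − E)/0.0592 = 2(0.13 − 0.241)/0.0592 = -3.750, so Q = 1.78 × 10^-4.
With Q = [Ni²⁺]/[Pb²⁺] and the known concentrations, [Pb²⁺] in the denominator gives [Pb²⁺] = 0.23 M.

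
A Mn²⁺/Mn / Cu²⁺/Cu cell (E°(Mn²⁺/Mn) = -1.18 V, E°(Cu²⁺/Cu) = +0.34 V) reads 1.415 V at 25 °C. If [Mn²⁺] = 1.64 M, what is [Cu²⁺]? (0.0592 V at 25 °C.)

From the Nernst equation, log Q = n(E° − E)/0.0592 = 2(1.52 − 1.415)/0.0592 = 3.547, so Q = 3530.
With Q = [Mn²⁺]/[Cu²⁺] and the known concentrations, [Cu²⁺] in the denominator gives [Cu²⁺] = 4.7 × 10^-4 M.

4.7 × 10^-4 M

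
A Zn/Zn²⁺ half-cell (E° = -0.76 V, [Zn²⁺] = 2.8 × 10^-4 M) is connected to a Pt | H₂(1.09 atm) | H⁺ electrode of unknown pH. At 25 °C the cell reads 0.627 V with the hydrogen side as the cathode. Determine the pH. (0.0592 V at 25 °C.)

E°_cell = 0.76 V and n = 2.
log Q = n(E° − E)/0.0592 = 2×(0.76 − 0.627)/0.0592 = 4.493.
With Q = [Zn²⁺]·P(H₂) / [H⁺]^2, solving for [H⁺] gives log[H⁺] = -4.004, so pH = 4.00.

pH = 4.00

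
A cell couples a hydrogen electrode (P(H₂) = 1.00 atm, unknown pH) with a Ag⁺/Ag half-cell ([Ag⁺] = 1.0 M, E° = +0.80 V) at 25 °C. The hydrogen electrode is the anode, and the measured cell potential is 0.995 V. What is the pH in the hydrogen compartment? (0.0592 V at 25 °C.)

E°_cell = 0.80 V and n = 2.
log Q = n(E° − E)/0.0592 = 2×(0.80 − 0.995)/0.0592 = -6.588.
With Q = [H⁺]^2 / ([Ag⁺]^2·P(H₂)), solving for [H⁺] gives log[H⁺] = -3.294, so pH = 3.29.

pH = 3.29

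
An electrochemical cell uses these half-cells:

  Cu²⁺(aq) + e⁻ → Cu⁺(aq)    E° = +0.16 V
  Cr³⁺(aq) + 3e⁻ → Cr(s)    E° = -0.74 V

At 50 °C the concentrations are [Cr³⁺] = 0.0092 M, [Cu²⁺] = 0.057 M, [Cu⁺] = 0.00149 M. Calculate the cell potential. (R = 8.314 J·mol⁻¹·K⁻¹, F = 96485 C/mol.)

1.04 V

The Cu²⁺/Cu⁺ couple has the higher reduction potential and acts as the cathode, so E°_cell = +0.16 − (-0.74) = 0.90 V.
Balancing electrons gives n = 3; the reaction quotient is Q = [Cr³⁺]·[Cu⁺]^3/[Cu²⁺]^3 = 1.64 × 10^-7.
E = E° − (RT/nF) ln Q = 0.90 − (8.314×323)/(3×96485) × (-15.621) = 0.900 + 0.145 = 1.045 V.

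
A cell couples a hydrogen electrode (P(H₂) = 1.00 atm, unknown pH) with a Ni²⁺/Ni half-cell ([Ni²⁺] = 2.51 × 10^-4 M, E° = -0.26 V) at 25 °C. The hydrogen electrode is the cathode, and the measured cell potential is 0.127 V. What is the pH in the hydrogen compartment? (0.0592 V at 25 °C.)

pH = 4.05

E°_cell = 0.26 V and n = 2.
log Q = n(E° − E)/0.0592 = 2×(0.26 − 0.127)/0.0592 = 4.493.
With Q = [Ni²⁺]·P(H₂) / [H⁺]^2, solving for [H⁺] gives log[H⁺] = -4.047, so pH = 4.05.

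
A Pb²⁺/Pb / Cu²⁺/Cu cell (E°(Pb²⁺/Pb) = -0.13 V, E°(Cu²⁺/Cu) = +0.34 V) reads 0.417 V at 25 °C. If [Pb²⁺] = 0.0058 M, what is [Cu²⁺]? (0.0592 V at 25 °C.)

From the Nernst equation, log Q = n(E° − E)/0.0592 = 2(0.47 − 0.417)/0.0592 = 1.791, so Q = 61.7.
With Q = [Pb²⁺]/[Cu²⁺] and the known concentrations, [Cu²⁺] in the denominator gives [Cu²⁺] = 9.4 × 10^-5 M.

9.4 × 10^-5 M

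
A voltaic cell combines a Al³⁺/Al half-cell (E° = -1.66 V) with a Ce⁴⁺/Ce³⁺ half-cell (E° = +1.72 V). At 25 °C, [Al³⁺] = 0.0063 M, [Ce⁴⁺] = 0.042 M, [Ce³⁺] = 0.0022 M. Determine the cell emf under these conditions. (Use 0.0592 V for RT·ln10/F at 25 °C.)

3.50 V

The Ce⁴⁺/Ce³⁺ couple has the higher reduction potential and acts as the cathode, so E°_cell = +1.72 − (-1.66) = 3.38 V.
Balancing electrons gives n = 3; the reaction quotient is Q = [Al³⁺]·[Ce³⁺]^3/[Ce⁴⁺]^3 = 9.05 × 10^-7.
At 25 °C, E = E° − (0.0592/n) log Q = 3.38 − (0.0592/3)(-6.043) = 3.380 + 0.119 = 3.499 V.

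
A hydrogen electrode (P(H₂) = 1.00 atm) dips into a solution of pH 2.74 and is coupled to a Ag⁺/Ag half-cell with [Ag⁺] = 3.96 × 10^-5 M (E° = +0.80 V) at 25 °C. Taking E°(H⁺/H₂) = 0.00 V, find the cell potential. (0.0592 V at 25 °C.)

0.70 V

The Ag⁺/Ag couple is the cathode, so E°_cell = 0.80 V; n = 2.
[H⁺] = 10^(−2.74) = 0.0018 M, and Q = [H⁺]^2 / ([Ag⁺]^2·P(H₂)) = 2110.
E = E° − (0.0592/2) log Q = 0.80 − (0.0592/2)(3.325) = 0.702 V.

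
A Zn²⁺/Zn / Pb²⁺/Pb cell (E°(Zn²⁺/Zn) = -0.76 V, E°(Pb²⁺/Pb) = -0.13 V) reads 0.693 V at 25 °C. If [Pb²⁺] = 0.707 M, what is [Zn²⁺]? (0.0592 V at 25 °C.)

From the Nernst equation, log Q = n(E° − E)/0.0592 = 2(0.63 − 0.693)/0.0592 = -2.128, so Q = 0.00744.
With Q = [Zn²⁺]/[Pb²⁺] and the known concentrations, [Zn²⁺] in the numerator gives [Zn²⁺] = 0.0053 M.

0.0053 M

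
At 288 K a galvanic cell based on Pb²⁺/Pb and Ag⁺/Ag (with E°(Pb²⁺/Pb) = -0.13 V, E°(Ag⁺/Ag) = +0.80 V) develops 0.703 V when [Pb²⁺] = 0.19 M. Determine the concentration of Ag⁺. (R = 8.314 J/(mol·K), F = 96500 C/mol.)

4.6 × 10^-5 M

From the Nernst equation, ln Q = nF(E° − E)/RT = 2×96500×(0.93 − 0.703)/(8.314×288) = 18.297, so Q = 8.84 × 10^7.
With Q = [Pb²⁺]/[Ag⁺]^2 and the known concentrations, [Ag⁺]^2 in the denominator gives [Ag⁺] = 4.6 × 10^-5 M.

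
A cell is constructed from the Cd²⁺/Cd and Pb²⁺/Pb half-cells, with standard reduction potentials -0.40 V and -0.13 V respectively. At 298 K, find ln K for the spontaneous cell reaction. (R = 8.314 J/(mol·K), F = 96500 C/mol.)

ln K = 21.0

E°_cell = -0.13 − (-0.40) = 0.27 V, with n = 2 electrons transferred.
At equilibrium E = 0, so the Nernst equation gives ln K = nFE°/RT = (2)(96500)(0.27)/((8.314)(298)) = 21.03.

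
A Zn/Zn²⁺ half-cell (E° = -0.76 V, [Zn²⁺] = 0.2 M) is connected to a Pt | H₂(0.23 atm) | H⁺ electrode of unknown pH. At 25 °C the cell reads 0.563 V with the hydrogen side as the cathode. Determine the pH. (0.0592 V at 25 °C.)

E°_cell = 0.76 V and n = 2.
log Q = n(E° − E)/0.0592 = 2×(0.76 − 0.563)/0.0592 = 6.655.
With Q = [Zn²⁺]·P(H₂) / [H⁺]^2, solving for [H⁺] gives log[H⁺] = -3.996, so pH = 4.00.

pH = 4.00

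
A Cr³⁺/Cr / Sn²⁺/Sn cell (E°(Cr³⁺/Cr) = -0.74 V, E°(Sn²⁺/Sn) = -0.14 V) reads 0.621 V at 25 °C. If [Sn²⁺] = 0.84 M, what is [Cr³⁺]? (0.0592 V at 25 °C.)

From the Nernst equation, log Q = n(E° − E)/0.0592 = 6(0.60 − 0.621)/0.0592 = -2.128, so Q = 0.00744.
With Q = [Cr³⁺]^2/[Sn²⁺]^3 and the known concentrations, [Cr³⁺]^2 in the numerator gives [Cr³⁺] = 0.066 M.

0.066 M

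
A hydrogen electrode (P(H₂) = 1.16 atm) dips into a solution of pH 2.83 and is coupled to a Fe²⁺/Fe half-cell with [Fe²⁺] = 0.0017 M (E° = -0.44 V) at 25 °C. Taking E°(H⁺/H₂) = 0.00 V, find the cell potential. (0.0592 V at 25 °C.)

The hydrogen couple is the cathode, so E°_cell = 0.44 V; n = 2.
[H⁺] = 10^(−2.83) = 0.0015 M, and Q = [Fe²⁺]·P(H₂) / [H⁺]^2 = 901.
E = E° − (0.0592/2) log Q = 0.44 − (0.0592/2)(2.955) = 0.353 V.

0.35 V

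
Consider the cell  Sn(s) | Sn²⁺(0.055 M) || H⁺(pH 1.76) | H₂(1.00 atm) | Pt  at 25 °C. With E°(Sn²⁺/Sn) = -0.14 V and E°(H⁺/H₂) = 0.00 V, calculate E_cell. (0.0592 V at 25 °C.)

0.073 V

The hydrogen couple is the cathode, so E°_cell = 0.14 V; n = 2.
[H⁺] = 10^(−1.76) = 0.017 M, and Q = [Sn²⁺]·P(H₂) / [H⁺]^2 = 182.
E = E° − (0.0592/2) log Q = 0.14 − (0.0592/2)(2.260) = 0.073 V.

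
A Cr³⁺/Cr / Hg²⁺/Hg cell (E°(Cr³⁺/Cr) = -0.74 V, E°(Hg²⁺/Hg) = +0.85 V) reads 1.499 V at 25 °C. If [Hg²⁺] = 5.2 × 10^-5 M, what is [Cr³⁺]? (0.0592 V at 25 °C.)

From the Nernst equation, log Q = n(E° − E)/0.0592 = 6(1.59 − 1.499)/0.0592 = 9.223, so Q = 1.67 × 10^9.
With Q = [Cr³⁺]^2/[Hg²⁺]^3 and the known concentrations, [Cr³⁺]^2 in the numerator gives [Cr³⁺] = 0.015 M.

0.015 M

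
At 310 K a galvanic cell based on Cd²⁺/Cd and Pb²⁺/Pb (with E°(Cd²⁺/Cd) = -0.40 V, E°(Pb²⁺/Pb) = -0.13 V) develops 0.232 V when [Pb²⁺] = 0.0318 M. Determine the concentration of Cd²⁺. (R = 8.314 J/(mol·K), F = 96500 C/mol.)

From the Nernst equation, ln Q = nF(E° − E)/RT = 2×96500×(0.27 − 0.232)/(8.314×310) = 2.846, so Q = 17.2.
With Q = [Cd²⁺]/[Pb²⁺] and the known concentrations, [Cd²⁺] in the numerator gives [Cd²⁺] = 0.55 M.

0.55 M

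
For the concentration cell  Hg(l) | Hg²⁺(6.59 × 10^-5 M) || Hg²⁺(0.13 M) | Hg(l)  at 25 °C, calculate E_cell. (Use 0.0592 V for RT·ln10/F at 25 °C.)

Both half-cells are Hg²⁺/Hg, so E°_cell = 0. The concentrated side is the cathode; the cell reaction moves Hg²⁺ from high to low concentration with n = 2.
Q = [Hg²⁺]_dilute/[Hg²⁺]_conc = 6.59 × 10^-5/0.13 = 5.07 × 10^-4.
E = 0 − (0.0592/2) log Q = −(0.0592/2)(-3.295) = 0.0975 V.

0.098 V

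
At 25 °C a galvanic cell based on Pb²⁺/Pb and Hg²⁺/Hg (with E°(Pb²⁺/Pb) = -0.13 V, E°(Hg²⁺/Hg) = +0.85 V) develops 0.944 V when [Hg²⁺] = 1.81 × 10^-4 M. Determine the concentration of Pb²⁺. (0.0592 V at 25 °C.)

0.003 M

From the Nernst equation, log Q = n(E° − E)/0.0592 = 2(0.98 − 0.944)/0.0592 = 1.216, so Q = 16.5.
With Q = [Pb²⁺]/[Hg²⁺] and the known concentrations, [Pb²⁺] in the numerator gives [Pb²⁺] = 0.003 M.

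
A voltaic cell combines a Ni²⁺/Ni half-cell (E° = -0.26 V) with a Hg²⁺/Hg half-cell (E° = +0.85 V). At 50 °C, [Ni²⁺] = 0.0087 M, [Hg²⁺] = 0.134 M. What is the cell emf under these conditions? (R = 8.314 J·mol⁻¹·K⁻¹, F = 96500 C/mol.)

The Hg²⁺/Hg couple has the higher reduction potential and acts as the cathode, so E°_cell = +0.85 − (-0.26) = 1.11 V.
Balancing electrons gives n = 2; the reaction quotient is Q = [Ni²⁺]/[Hg²⁺] = 0.0649.
E = E° − (RT/nF) ln Q = 1.11 − (8.314×323)/(2×96500) × (-2.735) = 1.110 + 0.038 = 1.148 V.

1.15 V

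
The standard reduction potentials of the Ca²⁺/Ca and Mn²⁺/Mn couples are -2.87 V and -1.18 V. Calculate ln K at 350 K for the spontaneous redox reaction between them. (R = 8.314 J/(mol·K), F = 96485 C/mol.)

E°_cell = -1.18 − (-2.87) = 1.69 V, with n = 2 electrons transferred.
At equilibrium E = 0, so the Nernst equation gives ln K = nFE°/RT = (2)(96485)(1.69)/((8.314)(350)) = 112.07.

ln K = 112.1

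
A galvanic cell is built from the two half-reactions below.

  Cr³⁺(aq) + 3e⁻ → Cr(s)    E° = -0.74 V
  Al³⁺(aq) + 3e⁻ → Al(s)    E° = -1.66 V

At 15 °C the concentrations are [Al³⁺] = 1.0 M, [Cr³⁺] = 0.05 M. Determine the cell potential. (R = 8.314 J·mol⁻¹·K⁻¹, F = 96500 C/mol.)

0.895 V

The Cr³⁺/Cr couple has the higher reduction potential and acts as the cathode, so E°_cell = -0.74 − (-1.66) = 0.92 V.
Balancing electrons gives n = 3; the reaction quotient is Q = [Al³⁺]/[Cr³⁺] = 20.0.
E = E° − (RT/nF) ln Q = 0.92 − (8.314×288)/(3×96500) × (2.996) = 0.920 − 0.025 = 0.895 V.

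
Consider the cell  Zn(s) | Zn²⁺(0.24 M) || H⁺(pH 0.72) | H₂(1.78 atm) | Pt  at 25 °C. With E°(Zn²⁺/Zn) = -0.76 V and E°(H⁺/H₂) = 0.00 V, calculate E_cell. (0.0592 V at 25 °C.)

The hydrogen couple is the cathode, so E°_cell = 0.76 V; n = 2.
[H⁺] = 10^(−0.72) = 0.19 M, and Q = [Zn²⁺]·P(H₂) / [H⁺]^2 = 11.8.
E = E° − (0.0592/2) log Q = 0.76 − (0.0592/2)(1.071) = 0.728 V.

0.73 V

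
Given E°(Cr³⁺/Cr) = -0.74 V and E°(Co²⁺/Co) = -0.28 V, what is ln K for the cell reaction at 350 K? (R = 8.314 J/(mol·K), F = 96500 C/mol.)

ln K = 91.5

E°_cell = -0.28 − (-0.74) = 0.46 V, with n = 6 electrons transferred.
At equilibrium E = 0, so the Nernst equation gives ln K = nFE°/RT = (6)(96500)(0.46)/((8.314)(350)) = 91.53.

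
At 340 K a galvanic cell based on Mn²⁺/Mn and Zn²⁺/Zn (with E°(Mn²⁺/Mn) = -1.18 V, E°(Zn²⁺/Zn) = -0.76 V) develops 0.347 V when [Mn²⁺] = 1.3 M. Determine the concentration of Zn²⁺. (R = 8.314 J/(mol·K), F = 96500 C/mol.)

From the Nernst equation, ln Q = nF(E° − E)/RT = 2×96500×(0.42 − 0.347)/(8.314×340) = 4.984, so Q = 146.
With Q = [Mn²⁺]/[Zn²⁺] and the known concentrations, [Zn²⁺] in the denominator gives [Zn²⁺] = 0.0089 M.

0.0089 M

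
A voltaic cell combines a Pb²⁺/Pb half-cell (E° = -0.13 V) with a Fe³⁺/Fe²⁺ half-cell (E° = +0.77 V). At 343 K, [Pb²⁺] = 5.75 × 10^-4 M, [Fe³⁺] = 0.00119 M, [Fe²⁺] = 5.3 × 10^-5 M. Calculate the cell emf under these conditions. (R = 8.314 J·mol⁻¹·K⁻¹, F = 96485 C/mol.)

1.10 V

The Fe³⁺/Fe²⁺ couple has the higher reduction potential and acts as the cathode, so E°_cell = +0.77 − (-0.13) = 0.90 V.
Balancing electrons gives n = 2; the reaction quotient is Q = [Pb²⁺]·[Fe²⁺]^2/[Fe³⁺]^2 = 1.14 × 10^-6.
E = E° − (RT/nF) ln Q = 0.90 − (8.314×343)/(2×96485) × (-13.684) = 0.900 + 0.202 = 1.102 V.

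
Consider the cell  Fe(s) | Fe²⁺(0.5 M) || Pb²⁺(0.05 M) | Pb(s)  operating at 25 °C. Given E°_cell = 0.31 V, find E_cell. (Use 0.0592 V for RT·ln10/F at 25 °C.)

Balancing electrons gives n = 2; the reaction quotient is Q = [Fe²⁺]/[Pb²⁺] = 10.0.
At 25 °C, E = E° − (0.0592/n) log Q = 0.31 − (0.0592/2)(1.000) = 0.310 − 0.030 = 0.280 V.

0.280 V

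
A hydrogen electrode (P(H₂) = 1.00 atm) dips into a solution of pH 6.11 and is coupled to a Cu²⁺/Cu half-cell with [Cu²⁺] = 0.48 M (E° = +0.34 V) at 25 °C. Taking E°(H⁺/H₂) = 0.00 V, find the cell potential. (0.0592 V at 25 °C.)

0.69 V

The Cu²⁺/Cu couple is the cathode, so E°_cell = 0.34 V; n = 2.
[H⁺] = 10^(−6.11) = 7.8 × 10^-7 M, and Q = [H⁺]^2 / ([Cu²⁺]·P(H₂)) = 1.26 × 10^-12.
E = E° − (0.0592/2) log Q = 0.34 − (0.0592/2)(-11.901) = 0.692 V.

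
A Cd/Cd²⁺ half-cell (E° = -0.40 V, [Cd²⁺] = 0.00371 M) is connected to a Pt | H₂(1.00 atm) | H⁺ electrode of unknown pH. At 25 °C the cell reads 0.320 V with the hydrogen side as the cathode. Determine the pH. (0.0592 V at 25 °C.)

pH = 2.57

E°_cell = 0.40 V and n = 2.
log Q = n(E° − E)/0.0592 = 2×(0.40 − 0.320)/0.0592 = 2.703.
With Q = [Cd²⁺]·P(H₂) / [H⁺]^2, solving for [H⁺] gives log[H⁺] = -2.567, so pH = 2.57.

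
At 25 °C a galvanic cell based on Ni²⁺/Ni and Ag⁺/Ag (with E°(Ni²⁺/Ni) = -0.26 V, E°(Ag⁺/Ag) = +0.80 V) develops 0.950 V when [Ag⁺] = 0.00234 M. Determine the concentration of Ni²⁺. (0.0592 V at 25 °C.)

From the Nernst equation, log Q = n(E° − E)/0.0592 = 2(1.06 − 0.950)/0.0592 = 3.716, so Q = 5200.
With Q = [Ni²⁺]/[Ag⁺]^2 and the known concentrations, [Ni²⁺] in the numerator gives [Ni²⁺] = 0.028 M.

0.028 M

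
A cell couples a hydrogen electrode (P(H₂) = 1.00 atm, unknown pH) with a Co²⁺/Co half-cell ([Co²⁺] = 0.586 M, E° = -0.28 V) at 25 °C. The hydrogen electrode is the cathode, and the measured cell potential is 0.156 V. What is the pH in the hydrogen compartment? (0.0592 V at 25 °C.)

E°_cell = 0.28 V and n = 2.
log Q = n(E° − E)/0.0592 = 2×(0.28 − 0.156)/0.0592 = 4.189.
With Q = [Co²⁺]·P(H₂) / [H⁺]^2, solving for [H⁺] gives log[H⁺] = -2.211, so pH = 2.21.

pH = 2.21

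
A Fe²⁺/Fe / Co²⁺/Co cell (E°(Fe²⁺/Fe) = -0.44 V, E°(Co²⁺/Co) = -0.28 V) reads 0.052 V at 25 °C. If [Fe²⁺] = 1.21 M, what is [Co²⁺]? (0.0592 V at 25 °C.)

2.7 × 10^-4 M

From the Nernst equation, log Q = n(E° − E)/0.0592 = 2(0.16 − 0.052)/0.0592 = 3.649, so Q = 4450.
With Q = [Fe²⁺]/[Co²⁺] and the known concentrations, [Co²⁺] in the denominator gives [Co²⁺] = 2.7 × 10^-4 M.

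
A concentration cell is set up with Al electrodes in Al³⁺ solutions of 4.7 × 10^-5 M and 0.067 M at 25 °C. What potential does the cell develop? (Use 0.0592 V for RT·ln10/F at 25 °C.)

Both half-cells are Al³⁺/Al, so E°_cell = 0. The concentrated side is the cathode; the cell reaction moves Al³⁺ from high to low concentration with n = 3.
Q = [Al³⁺]_dilute/[Al³⁺]_conc = 4.7 × 10^-5/0.067 = 7.01 × 10^-4.
E = 0 − (0.0592/3) log Q = −(0.0592/3)(-3.154) = 0.0622 V.

0.062 V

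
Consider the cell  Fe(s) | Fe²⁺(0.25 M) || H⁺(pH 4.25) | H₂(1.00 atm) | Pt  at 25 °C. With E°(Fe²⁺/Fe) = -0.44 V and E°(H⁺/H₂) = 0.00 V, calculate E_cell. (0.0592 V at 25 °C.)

0.21 V

The hydrogen couple is the cathode, so E°_cell = 0.44 V; n = 2.
[H⁺] = 10^(−4.25) = 5.6 × 10^-5 M, and Q = [Fe²⁺]·P(H₂) / [H⁺]^2 = 7.91 × 10^7.
E = E° − (0.0592/2) log Q = 0.44 − (0.0592/2)(7.898) = 0.206 V.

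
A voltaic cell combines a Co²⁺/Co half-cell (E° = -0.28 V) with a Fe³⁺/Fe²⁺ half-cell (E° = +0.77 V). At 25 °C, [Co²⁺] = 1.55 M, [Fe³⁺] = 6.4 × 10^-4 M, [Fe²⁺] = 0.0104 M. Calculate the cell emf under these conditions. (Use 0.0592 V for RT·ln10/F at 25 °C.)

0.973 V

The Fe³⁺/Fe²⁺ couple has the higher reduction potential and acts as the cathode, so E°_cell = +0.77 − (-0.28) = 1.05 V.
Balancing electrons gives n = 2; the reaction quotient is Q = [Co²⁺]·[Fe²⁺]^2/[Fe³⁺]^2 = 409.
At 25 °C, E = E° − (0.0592/n) log Q = 1.05 − (0.0592/2)(2.612) = 1.050 − 0.077 = 0.973 V.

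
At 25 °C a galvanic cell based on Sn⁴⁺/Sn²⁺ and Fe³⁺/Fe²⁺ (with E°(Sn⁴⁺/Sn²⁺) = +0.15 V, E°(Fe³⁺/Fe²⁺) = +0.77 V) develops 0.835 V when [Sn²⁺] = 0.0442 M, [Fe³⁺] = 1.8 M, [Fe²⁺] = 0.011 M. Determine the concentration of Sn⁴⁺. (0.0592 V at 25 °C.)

From the Nernst equation, log Q = n(E° − E)/0.0592 = 2(0.62 − 0.835)/0.0592 = -7.264, so Q = 5.45 × 10^-8.
With Q = [Sn⁴⁺]·[Fe²⁺]^2/([Sn²⁺]·[Fe³⁺]^2) and the known concentrations, [Sn⁴⁺] in the numerator gives [Sn⁴⁺] = 6.5 × 10^-5 M.

6.5 × 10^-5 M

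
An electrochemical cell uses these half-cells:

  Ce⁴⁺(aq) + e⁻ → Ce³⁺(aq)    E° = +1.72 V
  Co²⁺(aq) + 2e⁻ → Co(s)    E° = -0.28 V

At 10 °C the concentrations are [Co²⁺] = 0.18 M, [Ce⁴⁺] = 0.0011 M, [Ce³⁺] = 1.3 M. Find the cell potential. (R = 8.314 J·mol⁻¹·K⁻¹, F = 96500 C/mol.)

The Ce⁴⁺/Ce³⁺ couple has the higher reduction potential and acts as the cathode, so E°_cell = +1.72 − (-0.28) = 2.00 V.
Balancing electrons gives n = 2; the reaction quotient is Q = [Co²⁺]·[Ce³⁺]^2/[Ce⁴⁺]^2 = 2.51 × 10^5.
E = E° − (RT/nF) ln Q = 2.00 − (8.314×283)/(2×96500) × (12.435) = 2.000 − 0.152 = 1.848 V.

1.85 V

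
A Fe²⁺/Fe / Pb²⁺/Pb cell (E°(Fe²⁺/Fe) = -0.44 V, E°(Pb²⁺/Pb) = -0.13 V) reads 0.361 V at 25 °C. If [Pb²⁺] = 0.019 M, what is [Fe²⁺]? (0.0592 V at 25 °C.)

From the Nernst equation, log Q = n(E° − E)/0.0592 = 2(0.31 − 0.361)/0.0592 = -1.723, so Q = 0.0189.
With Q = [Fe²⁺]/[Pb²⁺] and the known concentrations, [Fe²⁺] in the numerator gives [Fe²⁺] = 3.6 × 10^-4 M.

3.6 × 10^-4 M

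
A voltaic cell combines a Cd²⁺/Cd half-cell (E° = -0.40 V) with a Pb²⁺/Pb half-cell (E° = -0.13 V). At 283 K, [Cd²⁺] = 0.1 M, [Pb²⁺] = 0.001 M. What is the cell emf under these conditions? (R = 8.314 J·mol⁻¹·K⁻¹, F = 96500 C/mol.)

The Pb²⁺/Pb couple has the higher reduction potential and acts as the cathode, so E°_cell = -0.13 − (-0.40) = 0.27 V.
Balancing electrons gives n = 2; the reaction quotient is Q = [Cd²⁺]/[Pb²⁺] = 100.
E = E° − (RT/nF) ln Q = 0.27 − (8.314×283)/(2×96500) × (4.605) = 0.270 − 0.056 = 0.214 V.

0.214 V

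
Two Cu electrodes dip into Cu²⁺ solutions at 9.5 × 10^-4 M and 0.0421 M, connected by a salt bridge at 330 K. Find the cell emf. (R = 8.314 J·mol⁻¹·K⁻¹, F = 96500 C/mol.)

0.054 V

Both half-cells are Cu²⁺/Cu, so E°_cell = 0. The concentrated side is the cathode; the cell reaction moves Cu²⁺ from high to low concentration with n = 2.
Q = [Cu²⁺]_dilute/[Cu²⁺]_conc = 9.5 × 10^-4/0.0421 = 0.0226.
E = 0 − (RT/nF) ln Q = −((8.314×330)/(2×96500))(-3.791) = 0.0539 V.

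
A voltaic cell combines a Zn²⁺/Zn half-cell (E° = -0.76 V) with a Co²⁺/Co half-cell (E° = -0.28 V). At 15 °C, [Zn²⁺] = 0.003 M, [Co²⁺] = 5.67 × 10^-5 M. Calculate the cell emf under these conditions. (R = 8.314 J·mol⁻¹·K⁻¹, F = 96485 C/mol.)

0.431 V

The Co²⁺/Co couple has the higher reduction potential and acts as the cathode, so E°_cell = -0.28 − (-0.76) = 0.48 V.
Balancing electrons gives n = 2; the reaction quotient is Q = [Zn²⁺]/[Co²⁺] = 52.9.
E = E° − (RT/nF) ln Q = 0.48 − (8.314×288)/(2×96485) × (3.969) = 0.480 − 0.049 = 0.431 V.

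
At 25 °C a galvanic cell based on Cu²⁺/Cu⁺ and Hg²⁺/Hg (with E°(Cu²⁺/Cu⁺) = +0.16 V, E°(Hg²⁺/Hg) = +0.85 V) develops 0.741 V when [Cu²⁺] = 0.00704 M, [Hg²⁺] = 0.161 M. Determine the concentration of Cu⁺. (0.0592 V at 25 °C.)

0.13 M

From the Nernst equation, log Q = n(E° − E)/0.0592 = 2(0.69 − 0.741)/0.0592 = -1.723, so Q = 0.0189.
With Q = [Cu²⁺]^2/([Cu⁺]^2·[Hg²⁺]) and the known concentrations, [Cu⁺]^2 in the denominator gives [Cu⁺] = 0.13 M.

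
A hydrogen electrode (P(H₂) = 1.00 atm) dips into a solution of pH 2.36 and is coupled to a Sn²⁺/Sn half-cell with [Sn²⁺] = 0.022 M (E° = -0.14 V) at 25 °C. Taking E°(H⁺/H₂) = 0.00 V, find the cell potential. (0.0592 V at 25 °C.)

The hydrogen couple is the cathode, so E°_cell = 0.14 V; n = 2.
[H⁺] = 10^(−2.36) = 0.0044 M, and Q = [Sn²⁺]·P(H₂) / [H⁺]^2 = 1150.
E = E° − (0.0592/2) log Q = 0.14 − (0.0592/2)(3.062) = 0.049 V.

0.049 V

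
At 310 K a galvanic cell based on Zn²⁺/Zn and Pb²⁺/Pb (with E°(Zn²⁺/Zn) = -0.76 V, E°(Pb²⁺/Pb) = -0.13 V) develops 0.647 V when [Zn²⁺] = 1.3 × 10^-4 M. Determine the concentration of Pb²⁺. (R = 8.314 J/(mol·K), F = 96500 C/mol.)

4.6 × 10^-4 M

From the Nernst equation, ln Q = nF(E° − E)/RT = 2×96500×(0.63 − 0.647)/(8.314×310) = -1.273, so Q = 0.280.
With Q = [Zn²⁺]/[Pb²⁺] and the known concentrations, [Pb²⁺] in the denominator gives [Pb²⁺] = 4.6 × 10^-4 M.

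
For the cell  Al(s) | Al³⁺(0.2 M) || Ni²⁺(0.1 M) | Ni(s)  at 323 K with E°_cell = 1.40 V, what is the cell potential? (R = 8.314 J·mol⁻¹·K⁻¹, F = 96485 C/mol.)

1.38 V

Balancing electrons gives n = 6; the reaction quotient is Q = [Al³⁺]^2/[Ni²⁺]^3 = 40.0.
E = E° − (RT/nF) ln Q = 1.40 − (8.314×323)/(6×96485) × (3.689) = 1.400 − 0.017 = 1.383 V.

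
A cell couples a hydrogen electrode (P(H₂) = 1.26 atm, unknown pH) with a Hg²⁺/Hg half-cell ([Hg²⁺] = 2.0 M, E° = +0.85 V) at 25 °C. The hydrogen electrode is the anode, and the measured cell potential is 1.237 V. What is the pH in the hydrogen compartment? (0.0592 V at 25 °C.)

pH = 6.34

E°_cell = 0.85 V and n = 2.
log Q = n(E° − E)/0.0592 = 2×(0.85 − 1.237)/0.0592 = -13.074.
With Q = [H⁺]^2 / ([Hg²⁺]·P(H₂)), solving for [H⁺] gives log[H⁺] = -6.336, so pH = 6.34.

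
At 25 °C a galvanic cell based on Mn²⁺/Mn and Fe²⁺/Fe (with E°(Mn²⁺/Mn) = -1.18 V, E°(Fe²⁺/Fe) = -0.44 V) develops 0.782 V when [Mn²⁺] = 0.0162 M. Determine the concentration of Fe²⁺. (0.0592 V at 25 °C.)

0.43 M

From the Nernst equation, log Q = n(E° − E)/0.0592 = 2(0.74 − 0.782)/0.0592 = -1.419, so Q = 0.0381.
With Q = [Mn²⁺]/[Fe²⁺] and the known concentrations, [Fe²⁺] in the denominator gives [Fe²⁺] = 0.43 M.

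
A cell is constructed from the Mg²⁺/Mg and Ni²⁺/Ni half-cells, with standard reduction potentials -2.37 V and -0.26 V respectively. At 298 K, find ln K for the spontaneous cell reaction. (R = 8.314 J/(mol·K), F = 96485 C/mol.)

ln K = 164.3

E°_cell = -0.26 − (-2.37) = 2.11 V, with n = 2 electrons transferred.
At equilibrium E = 0, so the Nernst equation gives ln K = nFE°/RT = (2)(96485)(2.11)/((8.314)(298)) = 164.34.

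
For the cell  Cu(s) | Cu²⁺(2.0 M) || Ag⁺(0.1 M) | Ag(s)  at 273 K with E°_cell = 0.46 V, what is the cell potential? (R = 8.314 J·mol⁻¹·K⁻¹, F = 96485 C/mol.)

Balancing electrons gives n = 2; the reaction quotient is Q = [Cu²⁺]/[Ag⁺]^2 = 200.
E = E° − (RT/nF) ln Q = 0.46 − (8.314×273)/(2×96485) × (5.298) = 0.460 − 0.062 = 0.398 V.

0.398 V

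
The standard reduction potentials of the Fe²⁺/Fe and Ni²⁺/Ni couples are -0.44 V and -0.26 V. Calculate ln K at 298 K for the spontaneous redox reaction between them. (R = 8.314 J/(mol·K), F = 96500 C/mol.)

ln K = 14.0

E°_cell = -0.26 − (-0.44) = 0.18 V, with n = 2 electrons transferred.
At equilibrium E = 0, so the Nernst equation gives ln K = nFE°/RT = (2)(96500)(0.18)/((8.314)(298)) = 14.02.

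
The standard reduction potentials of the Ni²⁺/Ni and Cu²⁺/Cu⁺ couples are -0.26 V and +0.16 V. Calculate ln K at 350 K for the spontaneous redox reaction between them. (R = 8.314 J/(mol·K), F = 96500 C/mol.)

ln K = 27.9

E°_cell = +0.16 − (-0.26) = 0.42 V, with n = 2 electrons transferred.
At equilibrium E = 0, so the Nernst equation gives ln K = nFE°/RT = (2)(96500)(0.42)/((8.314)(350)) = 27.86.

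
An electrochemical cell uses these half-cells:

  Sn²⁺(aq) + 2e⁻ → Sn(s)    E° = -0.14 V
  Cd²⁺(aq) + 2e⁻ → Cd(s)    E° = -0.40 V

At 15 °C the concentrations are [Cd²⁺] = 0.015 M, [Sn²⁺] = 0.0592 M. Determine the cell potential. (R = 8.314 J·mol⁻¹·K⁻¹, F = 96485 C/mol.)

The Sn²⁺/Sn couple has the higher reduction potential and acts as the cathode, so E°_cell = -0.14 − (-0.40) = 0.26 V.
Balancing electrons gives n = 2; the reaction quotient is Q = [Cd²⁺]/[Sn²⁺] = 0.253.
E = E° − (RT/nF) ln Q = 0.26 − (8.314×288)/(2×96485) × (-1.373) = 0.260 + 0.017 = 0.277 V.

0.277 V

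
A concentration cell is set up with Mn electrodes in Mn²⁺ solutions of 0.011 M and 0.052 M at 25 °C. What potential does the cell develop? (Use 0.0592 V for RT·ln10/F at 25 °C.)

Both half-cells are Mn²⁺/Mn, so E°_cell = 0. The concentrated side is the cathode; the cell reaction moves Mn²⁺ from high to low concentration with n = 2.
Q = [Mn²⁺]_dilute/[Mn²⁺]_conc = 0.011/0.052 = 0.212.
E = 0 − (0.0592/2) log Q = −(0.0592/2)(-0.675) = 0.0200 V.

0.020 V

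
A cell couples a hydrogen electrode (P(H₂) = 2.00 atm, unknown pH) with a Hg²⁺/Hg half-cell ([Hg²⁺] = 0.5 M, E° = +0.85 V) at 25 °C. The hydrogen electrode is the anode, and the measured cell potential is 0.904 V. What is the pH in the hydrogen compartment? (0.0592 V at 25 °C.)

pH = 0.91

E°_cell = 0.85 V and n = 2.
log Q = n(E° − E)/0.0592 = 2×(0.85 − 0.904)/0.0592 = -1.824.
With Q = [H⁺]^2 / ([Hg²⁺]·P(H₂)), solving for [H⁺] gives log[H⁺] = -0.912, so pH = 0.91.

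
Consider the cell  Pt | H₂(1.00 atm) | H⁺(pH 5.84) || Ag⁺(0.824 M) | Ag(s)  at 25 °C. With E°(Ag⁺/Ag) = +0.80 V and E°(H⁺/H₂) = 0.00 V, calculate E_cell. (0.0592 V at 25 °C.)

1.14 V

The Ag⁺/Ag couple is the cathode, so E°_cell = 0.80 V; n = 2.
[H⁺] = 10^(−5.84) = 1.4 × 10^-6 M, and Q = [H⁺]^2 / ([Ag⁺]^2·P(H₂)) = 3.08 × 10^-12.
E = E° − (0.0592/2) log Q = 0.80 − (0.0592/2)(-11.512) = 1.141 V.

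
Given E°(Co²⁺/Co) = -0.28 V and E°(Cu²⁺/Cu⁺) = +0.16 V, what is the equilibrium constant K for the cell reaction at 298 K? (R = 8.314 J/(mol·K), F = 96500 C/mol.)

E°_cell = +0.16 − (-0.28) = 0.44 V, with n = 2 electrons transferred.
At equilibrium E = 0, so the Nernst equation gives ln K = nFE°/RT = (2)(96500)(0.44)/((8.314)(298)) = 34.28.
K = e^34.28 = 7.7 × 10^14.

7.7 × 10^14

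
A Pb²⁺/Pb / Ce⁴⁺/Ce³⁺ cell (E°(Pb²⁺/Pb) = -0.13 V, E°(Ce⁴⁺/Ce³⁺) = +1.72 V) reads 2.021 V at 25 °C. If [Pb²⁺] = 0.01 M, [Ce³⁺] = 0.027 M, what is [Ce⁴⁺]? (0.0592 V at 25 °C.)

2.1 M

From the Nernst equation, log Q = n(E° − E)/0.0592 = 2(1.85 − 2.021)/0.0592 = -5.777, so Q = 1.67 × 10^-6.
With Q = [Pb²⁺]·[Ce³⁺]^2/[Ce⁴⁺]^2 and the known concentrations, [Ce⁴⁺]^2 in the denominator gives [Ce⁴⁺] = 2.1 M.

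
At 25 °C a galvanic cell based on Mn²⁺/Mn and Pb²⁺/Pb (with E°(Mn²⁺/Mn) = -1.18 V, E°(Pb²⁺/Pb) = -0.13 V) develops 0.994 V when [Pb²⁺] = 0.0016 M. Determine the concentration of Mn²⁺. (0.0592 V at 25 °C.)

From the Nernst equation, log Q = n(E° − E)/0.0592 = 2(1.05 − 0.994)/0.0592 = 1.892, so Q = 78.0.
With Q = [Mn²⁺]/[Pb²⁺] and the known concentrations, [Mn²⁺] in the numerator gives [Mn²⁺] = 0.12 M.

0.12 M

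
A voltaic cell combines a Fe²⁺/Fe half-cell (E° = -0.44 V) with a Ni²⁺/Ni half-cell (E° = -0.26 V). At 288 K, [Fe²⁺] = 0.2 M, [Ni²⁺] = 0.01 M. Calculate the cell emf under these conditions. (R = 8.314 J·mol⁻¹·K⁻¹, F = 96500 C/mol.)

The Ni²⁺/Ni couple has the higher reduction potential and acts as the cathode, so E°_cell = -0.26 − (-0.44) = 0.18 V.
Balancing electrons gives n = 2; the reaction quotient is Q = [Fe²⁺]/[Ni²⁺] = 20.0.
E = E° − (RT/nF) ln Q = 0.18 − (8.314×288)/(2×96500) × (2.996) = 0.180 − 0.037 = 0.143 V.

0.143 V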